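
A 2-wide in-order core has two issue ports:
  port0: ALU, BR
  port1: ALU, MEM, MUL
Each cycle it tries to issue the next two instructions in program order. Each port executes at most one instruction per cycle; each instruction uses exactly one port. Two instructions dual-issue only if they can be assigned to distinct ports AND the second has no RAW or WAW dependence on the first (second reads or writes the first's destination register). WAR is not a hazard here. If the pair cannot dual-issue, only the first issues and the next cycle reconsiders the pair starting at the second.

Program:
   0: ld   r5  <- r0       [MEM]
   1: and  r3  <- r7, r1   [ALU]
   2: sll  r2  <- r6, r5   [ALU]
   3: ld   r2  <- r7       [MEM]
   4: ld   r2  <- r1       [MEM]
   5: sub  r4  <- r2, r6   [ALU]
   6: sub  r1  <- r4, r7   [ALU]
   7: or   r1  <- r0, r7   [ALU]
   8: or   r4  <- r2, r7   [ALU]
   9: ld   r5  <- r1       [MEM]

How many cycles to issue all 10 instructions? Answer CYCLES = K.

CYCLES = 8

c0: i0/i1 ld.MEM and.ALU  2-wide
c1: i2 sll.ALU  WAW r2
c2: i3 ld.MEM  no-port MEM/MEM
c3: i4 ld.MEM  RAW r2
c4: i5 sub.ALU  RAW r4
c5: i6 sub.ALU  WAW r1
c6: i7/i8 or.ALU or.ALU  2-wide
c7: i9 ld.MEM  tail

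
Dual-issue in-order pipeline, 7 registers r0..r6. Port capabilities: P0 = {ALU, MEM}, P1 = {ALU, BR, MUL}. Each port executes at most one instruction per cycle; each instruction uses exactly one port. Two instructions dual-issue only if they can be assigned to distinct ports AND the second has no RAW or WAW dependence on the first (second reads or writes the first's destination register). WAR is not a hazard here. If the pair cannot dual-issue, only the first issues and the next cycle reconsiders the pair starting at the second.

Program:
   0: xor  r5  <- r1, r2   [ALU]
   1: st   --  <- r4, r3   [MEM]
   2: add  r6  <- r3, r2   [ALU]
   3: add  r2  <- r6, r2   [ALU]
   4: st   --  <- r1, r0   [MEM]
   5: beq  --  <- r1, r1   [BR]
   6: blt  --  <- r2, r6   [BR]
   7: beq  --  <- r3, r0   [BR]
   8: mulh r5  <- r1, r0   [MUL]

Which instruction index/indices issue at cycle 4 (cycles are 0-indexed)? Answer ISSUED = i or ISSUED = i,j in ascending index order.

  cy0 -> i0,i1 (xor st) pair
  cy1 -> i2 (add) RAW r6
  cy2 -> i3,i4 (add st) pair
  cy3 -> i5 (beq) no-port BR/BR
  cy4 -> i6 (blt) no-port BR/BR
  cy5 -> i7 (beq) no-port BR/MUL
  cy6 -> i8 (mulh) tail

ISSUED = 6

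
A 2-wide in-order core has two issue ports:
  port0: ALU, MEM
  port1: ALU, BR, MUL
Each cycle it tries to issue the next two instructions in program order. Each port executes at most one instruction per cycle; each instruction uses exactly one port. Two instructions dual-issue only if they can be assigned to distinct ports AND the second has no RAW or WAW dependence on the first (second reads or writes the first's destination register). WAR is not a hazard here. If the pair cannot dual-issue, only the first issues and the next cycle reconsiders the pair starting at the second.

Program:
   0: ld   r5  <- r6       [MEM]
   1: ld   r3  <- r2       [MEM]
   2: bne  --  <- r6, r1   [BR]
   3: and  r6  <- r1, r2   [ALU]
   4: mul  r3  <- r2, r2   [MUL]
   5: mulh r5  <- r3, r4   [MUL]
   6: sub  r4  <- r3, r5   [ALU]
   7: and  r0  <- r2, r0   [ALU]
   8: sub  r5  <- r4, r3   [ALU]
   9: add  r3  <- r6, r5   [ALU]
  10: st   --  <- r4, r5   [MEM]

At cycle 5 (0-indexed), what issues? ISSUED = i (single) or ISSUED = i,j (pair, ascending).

#0 head=0: ld.MEM i0 no-port MEM/MEM
#1 head=1: ld.MEM;bne.BR i1/i2 2-wide
#2 head=3: and.ALU;mul.MUL i3/i4 2-wide
#3 head=5: mulh.MUL i5 RAW r5
#4 head=6: sub.ALU;and.ALU i6/i7 2-wide
#5 head=8: sub.ALU i8 RAW r5
#6 head=9: add.ALU;st.MEM i9/i10 2-wide

ISSUED = 8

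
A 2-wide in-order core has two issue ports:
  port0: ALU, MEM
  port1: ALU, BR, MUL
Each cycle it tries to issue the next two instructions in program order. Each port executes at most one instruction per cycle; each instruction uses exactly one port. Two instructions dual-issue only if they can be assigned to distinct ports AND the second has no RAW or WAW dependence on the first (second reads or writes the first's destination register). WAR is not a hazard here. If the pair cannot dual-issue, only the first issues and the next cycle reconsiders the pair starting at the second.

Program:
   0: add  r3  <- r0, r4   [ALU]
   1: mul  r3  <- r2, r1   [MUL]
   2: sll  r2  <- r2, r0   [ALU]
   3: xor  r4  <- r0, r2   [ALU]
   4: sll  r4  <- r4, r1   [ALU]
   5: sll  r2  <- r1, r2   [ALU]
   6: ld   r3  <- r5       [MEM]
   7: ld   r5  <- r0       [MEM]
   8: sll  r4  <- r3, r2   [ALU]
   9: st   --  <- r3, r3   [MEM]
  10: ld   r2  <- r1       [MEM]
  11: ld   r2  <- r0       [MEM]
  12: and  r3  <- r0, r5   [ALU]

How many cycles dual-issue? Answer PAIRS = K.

PAIRS = 4

[0] i0  add  -- WAW r3
[1] i1&i2  mul/sll  -- 2-wide
[2] i3  xor  -- RAW+WAW r4
[3] i4&i5  sll/sll  -- 2-wide
[4] i6  ld  -- no-port MEM/MEM
[5] i7&i8  ld/sll  -- 2-wide
[6] i9  st  -- no-port MEM/MEM
[7] i10  ld  -- no-port MEM/MEM
[8] i11&i12  ld/and  -- 2-wide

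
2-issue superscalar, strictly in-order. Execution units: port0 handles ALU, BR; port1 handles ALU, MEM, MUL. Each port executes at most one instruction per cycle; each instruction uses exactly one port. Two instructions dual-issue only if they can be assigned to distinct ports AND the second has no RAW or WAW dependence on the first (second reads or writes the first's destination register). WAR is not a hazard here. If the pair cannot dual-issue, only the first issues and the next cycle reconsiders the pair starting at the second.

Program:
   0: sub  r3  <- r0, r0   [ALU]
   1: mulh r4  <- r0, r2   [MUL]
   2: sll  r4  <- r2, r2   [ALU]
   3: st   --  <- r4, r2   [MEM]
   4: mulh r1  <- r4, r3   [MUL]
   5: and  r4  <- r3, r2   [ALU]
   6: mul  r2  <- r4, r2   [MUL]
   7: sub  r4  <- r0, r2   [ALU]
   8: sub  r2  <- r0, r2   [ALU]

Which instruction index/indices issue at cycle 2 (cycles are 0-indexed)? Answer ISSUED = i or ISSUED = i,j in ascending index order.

0. sub.ALU;mulh.MUL @i0/i1  | 2-wide
1. sll.ALU @i2  | RAW r4
2. st.MEM @i3  | no-port MEM/MUL
3. mulh.MUL;and.ALU @i4/i5  | 2-wide
4. mul.MUL @i6  | RAW r2
5. sub.ALU;sub.ALU @i7/i8  | 2-wide

ISSUED = 3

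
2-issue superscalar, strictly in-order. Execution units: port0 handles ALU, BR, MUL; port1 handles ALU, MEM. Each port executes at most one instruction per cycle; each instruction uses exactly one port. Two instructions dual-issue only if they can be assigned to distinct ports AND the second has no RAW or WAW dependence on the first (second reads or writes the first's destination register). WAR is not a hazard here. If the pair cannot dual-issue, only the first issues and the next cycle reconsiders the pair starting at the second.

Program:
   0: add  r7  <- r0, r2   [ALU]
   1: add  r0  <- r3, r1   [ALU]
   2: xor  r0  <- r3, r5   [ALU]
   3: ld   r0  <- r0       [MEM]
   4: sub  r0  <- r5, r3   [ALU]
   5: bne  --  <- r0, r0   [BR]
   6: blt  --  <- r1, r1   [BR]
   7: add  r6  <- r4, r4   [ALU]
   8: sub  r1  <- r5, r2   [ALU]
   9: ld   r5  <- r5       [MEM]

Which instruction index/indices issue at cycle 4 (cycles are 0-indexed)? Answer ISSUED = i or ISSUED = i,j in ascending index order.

[0] i0&i1  add+add  -- pair
[1] i2  xor  -- RAW+WAW r0
[2] i3  ld  -- WAW r0
[3] i4  sub  -- RAW r0
[4] i5  bne  -- no-port BR/BR
[5] i6&i7  blt+add  -- pair
[6] i8&i9  sub+ld  -- pair

ISSUED = 5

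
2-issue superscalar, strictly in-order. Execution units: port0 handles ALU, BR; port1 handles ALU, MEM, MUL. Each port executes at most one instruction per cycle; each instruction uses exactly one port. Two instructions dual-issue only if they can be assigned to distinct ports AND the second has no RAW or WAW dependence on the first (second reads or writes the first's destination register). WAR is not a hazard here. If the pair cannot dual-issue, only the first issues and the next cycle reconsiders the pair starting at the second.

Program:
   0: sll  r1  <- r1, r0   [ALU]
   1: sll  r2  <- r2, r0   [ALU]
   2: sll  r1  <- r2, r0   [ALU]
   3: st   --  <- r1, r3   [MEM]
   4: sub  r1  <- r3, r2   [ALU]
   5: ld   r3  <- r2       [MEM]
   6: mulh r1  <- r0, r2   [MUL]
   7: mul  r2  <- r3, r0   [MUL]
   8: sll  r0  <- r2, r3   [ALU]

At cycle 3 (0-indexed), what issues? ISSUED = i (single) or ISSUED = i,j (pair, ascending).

ISSUED = 5

  cy0 -> i0+i1 (sll+sll) dual
  cy1 -> i2 (sll) RAW r1
  cy2 -> i3+i4 (st+sub) dual
  cy3 -> i5 (ld) no-port MEM/MUL
  cy4 -> i6 (mulh) no-port MUL/MUL
  cy5 -> i7 (mul) RAW r2
  cy6 -> i8 (sll) tail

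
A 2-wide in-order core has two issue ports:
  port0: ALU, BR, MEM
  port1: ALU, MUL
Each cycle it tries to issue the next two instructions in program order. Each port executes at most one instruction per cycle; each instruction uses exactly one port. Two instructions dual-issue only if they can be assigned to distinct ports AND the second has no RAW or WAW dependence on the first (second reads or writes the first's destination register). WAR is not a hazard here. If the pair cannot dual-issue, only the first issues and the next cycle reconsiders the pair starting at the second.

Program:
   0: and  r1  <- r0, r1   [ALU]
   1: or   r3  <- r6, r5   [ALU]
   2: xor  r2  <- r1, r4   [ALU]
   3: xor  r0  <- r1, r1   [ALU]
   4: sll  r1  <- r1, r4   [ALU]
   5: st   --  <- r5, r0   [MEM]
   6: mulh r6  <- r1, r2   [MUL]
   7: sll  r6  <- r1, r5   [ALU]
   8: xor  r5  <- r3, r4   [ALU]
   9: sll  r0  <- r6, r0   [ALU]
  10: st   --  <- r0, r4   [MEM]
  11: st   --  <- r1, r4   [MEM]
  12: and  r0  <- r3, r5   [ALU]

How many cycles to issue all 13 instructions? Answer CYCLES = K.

CYCLES = 8

c0: i0&i1 and.ALU or.ALU  2-wide
c1: i2&i3 xor.ALU xor.ALU  2-wide
c2: i4&i5 sll.ALU st.MEM  2-wide
c3: i6 mulh.MUL  WAW r6
c4: i7&i8 sll.ALU xor.ALU  2-wide
c5: i9 sll.ALU  RAW r0
c6: i10 st.MEM  no-port MEM/MEM
c7: i11&i12 st.MEM and.ALU  2-wide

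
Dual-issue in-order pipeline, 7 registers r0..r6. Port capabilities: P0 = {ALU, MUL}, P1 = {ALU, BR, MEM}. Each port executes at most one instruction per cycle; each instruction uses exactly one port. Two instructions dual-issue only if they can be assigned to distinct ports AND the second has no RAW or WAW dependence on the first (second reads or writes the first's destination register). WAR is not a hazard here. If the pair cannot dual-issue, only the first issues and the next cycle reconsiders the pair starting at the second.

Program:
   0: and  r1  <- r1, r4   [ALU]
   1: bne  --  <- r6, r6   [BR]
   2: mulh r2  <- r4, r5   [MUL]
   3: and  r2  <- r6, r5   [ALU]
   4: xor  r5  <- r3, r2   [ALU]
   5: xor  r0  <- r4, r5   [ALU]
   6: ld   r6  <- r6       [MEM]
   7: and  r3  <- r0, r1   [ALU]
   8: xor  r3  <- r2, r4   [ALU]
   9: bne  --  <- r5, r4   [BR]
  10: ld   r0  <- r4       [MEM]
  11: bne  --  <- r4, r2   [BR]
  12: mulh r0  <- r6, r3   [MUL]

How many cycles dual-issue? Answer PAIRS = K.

PAIRS = 4

c0: i0+i1 and/bne  dual
c1: i2 mulh  WAW r2
c2: i3 and  RAW r2
c3: i4 xor  RAW r5
c4: i5+i6 xor/ld  dual
c5: i7 and  WAW r3
c6: i8+i9 xor/bne  dual
c7: i10 ld  no-port MEM/BR
c8: i11+i12 bne/mulh  dual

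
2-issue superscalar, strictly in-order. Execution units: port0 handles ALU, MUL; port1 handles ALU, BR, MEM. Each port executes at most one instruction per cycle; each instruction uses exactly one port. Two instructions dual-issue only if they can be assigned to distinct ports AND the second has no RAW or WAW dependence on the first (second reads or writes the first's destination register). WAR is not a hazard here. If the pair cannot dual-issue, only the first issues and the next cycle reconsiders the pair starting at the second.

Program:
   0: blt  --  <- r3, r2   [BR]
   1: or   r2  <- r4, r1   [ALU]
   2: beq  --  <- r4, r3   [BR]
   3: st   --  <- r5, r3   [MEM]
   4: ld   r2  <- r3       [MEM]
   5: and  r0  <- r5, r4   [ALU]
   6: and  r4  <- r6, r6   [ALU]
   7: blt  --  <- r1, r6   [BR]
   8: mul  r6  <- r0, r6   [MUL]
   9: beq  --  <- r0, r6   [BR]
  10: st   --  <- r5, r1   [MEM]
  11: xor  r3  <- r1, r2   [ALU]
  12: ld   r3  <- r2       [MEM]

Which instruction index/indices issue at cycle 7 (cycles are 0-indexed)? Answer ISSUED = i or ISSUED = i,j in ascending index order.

ISSUED = 10,11

c0: i0,i1 blt.BR+or.ALU  pair
c1: i2 beq.BR  no-port BR/MEM
c2: i3 st.MEM  no-port MEM/MEM
c3: i4,i5 ld.MEM+and.ALU  pair
c4: i6,i7 and.ALU+blt.BR  pair
c5: i8 mul.MUL  RAW r6
c6: i9 beq.BR  no-port BR/MEM
c7: i10,i11 st.MEM+xor.ALU  pair
c8: i12 ld.MEM  tail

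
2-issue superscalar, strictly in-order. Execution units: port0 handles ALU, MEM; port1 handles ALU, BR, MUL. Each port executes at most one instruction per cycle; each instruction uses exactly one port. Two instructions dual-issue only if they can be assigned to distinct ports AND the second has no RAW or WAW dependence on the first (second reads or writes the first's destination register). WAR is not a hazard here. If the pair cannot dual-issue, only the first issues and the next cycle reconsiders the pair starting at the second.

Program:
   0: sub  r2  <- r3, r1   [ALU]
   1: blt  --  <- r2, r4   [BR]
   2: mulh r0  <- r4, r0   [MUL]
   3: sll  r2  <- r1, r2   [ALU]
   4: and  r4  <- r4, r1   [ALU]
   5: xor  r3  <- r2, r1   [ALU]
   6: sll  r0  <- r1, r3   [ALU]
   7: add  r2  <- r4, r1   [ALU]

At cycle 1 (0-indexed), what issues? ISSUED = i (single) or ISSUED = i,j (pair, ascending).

0. sub.ALU @i0  | RAW r2
1. blt.BR @i1  | no-port BR/MUL
2. mulh.MUL;sll.ALU @i2&i3  | dual
3. and.ALU;xor.ALU @i4&i5  | dual
4. sll.ALU;add.ALU @i6&i7  | dual

ISSUED = 1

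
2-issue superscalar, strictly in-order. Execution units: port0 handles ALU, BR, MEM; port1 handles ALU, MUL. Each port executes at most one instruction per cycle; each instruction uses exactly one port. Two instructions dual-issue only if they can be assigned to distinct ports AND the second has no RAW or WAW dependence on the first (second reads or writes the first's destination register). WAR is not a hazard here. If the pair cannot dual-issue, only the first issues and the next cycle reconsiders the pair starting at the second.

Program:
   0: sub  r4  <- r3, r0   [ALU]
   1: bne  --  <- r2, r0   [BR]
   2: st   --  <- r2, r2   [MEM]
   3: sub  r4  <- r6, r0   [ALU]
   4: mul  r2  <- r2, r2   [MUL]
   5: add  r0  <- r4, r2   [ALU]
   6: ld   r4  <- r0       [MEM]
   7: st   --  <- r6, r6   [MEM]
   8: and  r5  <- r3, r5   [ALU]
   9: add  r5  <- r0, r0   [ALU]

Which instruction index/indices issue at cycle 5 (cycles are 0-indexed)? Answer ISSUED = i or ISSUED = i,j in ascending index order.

t=0 i0/i1:sub.ALU/bne.BR ; dual
t=1 i2/i3:st.MEM/sub.ALU ; dual
t=2 i4:mul.MUL ; RAW r2
t=3 i5:add.ALU ; RAW r0
t=4 i6:ld.MEM ; no-port MEM/MEM
t=5 i7/i8:st.MEM/and.ALU ; dual
t=6 i9:add.ALU ; tail

ISSUED = 7,8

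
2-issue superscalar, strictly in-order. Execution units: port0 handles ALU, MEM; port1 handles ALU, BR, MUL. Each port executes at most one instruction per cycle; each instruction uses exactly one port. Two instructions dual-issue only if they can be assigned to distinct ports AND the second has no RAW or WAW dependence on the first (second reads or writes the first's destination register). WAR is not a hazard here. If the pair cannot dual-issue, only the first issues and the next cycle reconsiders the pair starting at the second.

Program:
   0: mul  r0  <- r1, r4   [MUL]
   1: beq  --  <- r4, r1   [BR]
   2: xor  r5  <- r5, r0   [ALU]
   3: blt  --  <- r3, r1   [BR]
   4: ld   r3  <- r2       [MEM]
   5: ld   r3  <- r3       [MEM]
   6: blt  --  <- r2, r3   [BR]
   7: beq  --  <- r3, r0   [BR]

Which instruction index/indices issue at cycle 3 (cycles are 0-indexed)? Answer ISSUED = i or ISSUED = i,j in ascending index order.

0. mul.MUL @i0  | no-port MUL/BR
1. beq.BR xor.ALU @i1,i2  | pair
2. blt.BR ld.MEM @i3,i4  | pair
3. ld.MEM @i5  | RAW r3
4. blt.BR @i6  | no-port BR/BR
5. beq.BR @i7  | tail

ISSUED = 5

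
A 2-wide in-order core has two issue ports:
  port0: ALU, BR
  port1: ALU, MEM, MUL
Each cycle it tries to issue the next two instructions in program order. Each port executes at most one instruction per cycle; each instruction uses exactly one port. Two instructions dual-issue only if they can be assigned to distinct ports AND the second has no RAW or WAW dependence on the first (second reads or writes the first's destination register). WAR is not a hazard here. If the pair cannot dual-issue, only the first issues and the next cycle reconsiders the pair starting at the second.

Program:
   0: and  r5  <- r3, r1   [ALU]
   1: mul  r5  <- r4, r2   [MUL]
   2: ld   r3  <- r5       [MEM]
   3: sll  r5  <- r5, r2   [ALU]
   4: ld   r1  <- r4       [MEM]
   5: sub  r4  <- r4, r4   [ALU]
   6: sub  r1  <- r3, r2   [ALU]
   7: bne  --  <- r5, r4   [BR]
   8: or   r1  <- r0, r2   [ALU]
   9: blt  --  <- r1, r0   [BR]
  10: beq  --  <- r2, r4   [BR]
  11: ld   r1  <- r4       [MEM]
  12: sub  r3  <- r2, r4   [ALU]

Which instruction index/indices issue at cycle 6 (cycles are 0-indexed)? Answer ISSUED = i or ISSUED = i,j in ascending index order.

ISSUED = 9

#0 head=0: and.ALU i0 WAW r5
#1 head=1: mul.MUL i1 no-port MUL/MEM
#2 head=2: ld.MEM sll.ALU i2+i3 2-wide
#3 head=4: ld.MEM sub.ALU i4+i5 2-wide
#4 head=6: sub.ALU bne.BR i6+i7 2-wide
#5 head=8: or.ALU i8 RAW r1
#6 head=9: blt.BR i9 no-port BR/BR
#7 head=10: beq.BR ld.MEM i10+i11 2-wide
#8 head=12: sub.ALU i12 tail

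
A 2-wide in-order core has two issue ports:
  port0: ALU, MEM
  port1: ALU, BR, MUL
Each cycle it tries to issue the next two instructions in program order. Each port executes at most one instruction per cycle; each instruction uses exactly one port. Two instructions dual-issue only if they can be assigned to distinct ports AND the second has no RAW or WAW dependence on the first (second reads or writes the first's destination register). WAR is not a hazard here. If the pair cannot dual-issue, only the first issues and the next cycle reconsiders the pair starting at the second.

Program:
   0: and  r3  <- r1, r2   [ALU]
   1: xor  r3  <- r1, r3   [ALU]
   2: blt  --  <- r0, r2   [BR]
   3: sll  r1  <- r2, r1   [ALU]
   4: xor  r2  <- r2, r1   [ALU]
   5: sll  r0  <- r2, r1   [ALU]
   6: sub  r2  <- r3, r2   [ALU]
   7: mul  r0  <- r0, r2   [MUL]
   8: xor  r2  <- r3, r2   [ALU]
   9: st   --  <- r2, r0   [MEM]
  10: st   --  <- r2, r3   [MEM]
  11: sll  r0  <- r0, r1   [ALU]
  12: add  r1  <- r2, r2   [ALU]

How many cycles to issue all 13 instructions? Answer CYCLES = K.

CYCLES = 9

0. and.ALU @i0  | RAW+WAW r3
1. xor.ALU;blt.BR @i1+i2  | dual
2. sll.ALU @i3  | RAW r1
3. xor.ALU @i4  | RAW r2
4. sll.ALU;sub.ALU @i5+i6  | dual
5. mul.MUL;xor.ALU @i7+i8  | dual
6. st.MEM @i9  | no-port MEM/MEM
7. st.MEM;sll.ALU @i10+i11  | dual
8. add.ALU @i12  | tail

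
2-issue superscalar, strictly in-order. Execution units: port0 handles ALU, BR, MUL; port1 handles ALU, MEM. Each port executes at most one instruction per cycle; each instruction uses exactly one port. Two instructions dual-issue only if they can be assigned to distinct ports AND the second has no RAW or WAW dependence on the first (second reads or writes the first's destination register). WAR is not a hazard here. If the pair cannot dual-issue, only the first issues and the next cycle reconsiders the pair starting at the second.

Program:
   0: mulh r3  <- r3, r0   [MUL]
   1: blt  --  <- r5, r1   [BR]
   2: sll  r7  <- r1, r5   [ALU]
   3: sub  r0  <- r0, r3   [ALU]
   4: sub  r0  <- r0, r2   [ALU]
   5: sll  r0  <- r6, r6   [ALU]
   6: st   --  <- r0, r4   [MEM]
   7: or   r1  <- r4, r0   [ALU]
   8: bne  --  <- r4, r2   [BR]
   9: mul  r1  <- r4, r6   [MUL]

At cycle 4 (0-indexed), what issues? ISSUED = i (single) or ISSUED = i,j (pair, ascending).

ISSUED = 5

c0: i0 mulh.MUL  no-port MUL/BR
c1: i1+i2 blt.BR+sll.ALU  dual
c2: i3 sub.ALU  RAW+WAW r0
c3: i4 sub.ALU  WAW r0
c4: i5 sll.ALU  RAW r0
c5: i6+i7 st.MEM+or.ALU  dual
c6: i8 bne.BR  no-port BR/MUL
c7: i9 mul.MUL  tail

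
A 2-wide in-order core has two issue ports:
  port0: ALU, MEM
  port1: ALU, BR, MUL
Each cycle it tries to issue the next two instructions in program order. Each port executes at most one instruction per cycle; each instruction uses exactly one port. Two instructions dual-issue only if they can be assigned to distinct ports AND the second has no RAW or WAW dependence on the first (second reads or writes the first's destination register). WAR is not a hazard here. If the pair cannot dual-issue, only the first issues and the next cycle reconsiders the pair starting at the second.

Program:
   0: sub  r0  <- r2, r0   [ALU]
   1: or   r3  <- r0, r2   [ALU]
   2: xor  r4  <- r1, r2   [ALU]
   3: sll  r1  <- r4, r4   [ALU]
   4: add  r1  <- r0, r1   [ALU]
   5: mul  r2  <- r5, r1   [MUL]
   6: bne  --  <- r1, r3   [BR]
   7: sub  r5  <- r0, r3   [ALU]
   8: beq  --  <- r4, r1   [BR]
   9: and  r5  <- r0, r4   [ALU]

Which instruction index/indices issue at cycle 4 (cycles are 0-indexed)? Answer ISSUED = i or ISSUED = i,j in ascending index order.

t=0 i0:sub ; RAW r0
t=1 i1,i2:or+xor ; 2-wide
t=2 i3:sll ; RAW+WAW r1
t=3 i4:add ; RAW r1
t=4 i5:mul ; no-port MUL/BR
t=5 i6,i7:bne+sub ; 2-wide
t=6 i8,i9:beq+and ; 2-wide

ISSUED = 5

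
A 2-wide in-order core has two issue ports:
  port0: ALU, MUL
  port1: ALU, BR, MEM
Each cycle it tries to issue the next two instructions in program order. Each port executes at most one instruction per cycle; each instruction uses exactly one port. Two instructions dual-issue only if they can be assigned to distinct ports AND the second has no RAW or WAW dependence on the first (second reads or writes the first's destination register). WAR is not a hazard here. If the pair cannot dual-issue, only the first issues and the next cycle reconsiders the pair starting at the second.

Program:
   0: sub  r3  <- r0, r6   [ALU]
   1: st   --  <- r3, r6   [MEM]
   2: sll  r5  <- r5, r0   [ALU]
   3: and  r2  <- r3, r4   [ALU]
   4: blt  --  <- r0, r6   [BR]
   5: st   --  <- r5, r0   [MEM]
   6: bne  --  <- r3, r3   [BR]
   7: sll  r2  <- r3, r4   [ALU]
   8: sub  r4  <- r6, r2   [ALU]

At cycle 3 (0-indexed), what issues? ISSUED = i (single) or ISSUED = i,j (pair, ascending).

t=0 i0:sub ; RAW r3
t=1 i1,i2:st/sll ; 2-wide
t=2 i3,i4:and/blt ; 2-wide
t=3 i5:st ; no-port MEM/BR
t=4 i6,i7:bne/sll ; 2-wide
t=5 i8:sub ; tail

ISSUED = 5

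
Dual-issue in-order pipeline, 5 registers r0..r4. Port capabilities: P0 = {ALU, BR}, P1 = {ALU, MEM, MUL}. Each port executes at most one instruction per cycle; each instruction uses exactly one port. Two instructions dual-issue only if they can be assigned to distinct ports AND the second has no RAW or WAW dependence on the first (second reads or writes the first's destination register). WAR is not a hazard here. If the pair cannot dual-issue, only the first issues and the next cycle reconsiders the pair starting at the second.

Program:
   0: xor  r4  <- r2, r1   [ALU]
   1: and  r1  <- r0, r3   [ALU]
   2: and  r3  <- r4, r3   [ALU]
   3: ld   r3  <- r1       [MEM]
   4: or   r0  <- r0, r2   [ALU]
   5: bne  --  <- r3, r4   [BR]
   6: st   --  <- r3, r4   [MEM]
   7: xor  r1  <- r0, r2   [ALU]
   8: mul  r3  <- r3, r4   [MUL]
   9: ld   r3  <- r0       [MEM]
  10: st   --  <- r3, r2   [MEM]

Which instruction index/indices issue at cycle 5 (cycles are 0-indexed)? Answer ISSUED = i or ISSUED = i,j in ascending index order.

ISSUED = 9

t=0 i0&i1:xor and ; 2-wide
t=1 i2:and ; WAW r3
t=2 i3&i4:ld or ; 2-wide
t=3 i5&i6:bne st ; 2-wide
t=4 i7&i8:xor mul ; 2-wide
t=5 i9:ld ; no-port MEM/MEM
t=6 i10:st ; tail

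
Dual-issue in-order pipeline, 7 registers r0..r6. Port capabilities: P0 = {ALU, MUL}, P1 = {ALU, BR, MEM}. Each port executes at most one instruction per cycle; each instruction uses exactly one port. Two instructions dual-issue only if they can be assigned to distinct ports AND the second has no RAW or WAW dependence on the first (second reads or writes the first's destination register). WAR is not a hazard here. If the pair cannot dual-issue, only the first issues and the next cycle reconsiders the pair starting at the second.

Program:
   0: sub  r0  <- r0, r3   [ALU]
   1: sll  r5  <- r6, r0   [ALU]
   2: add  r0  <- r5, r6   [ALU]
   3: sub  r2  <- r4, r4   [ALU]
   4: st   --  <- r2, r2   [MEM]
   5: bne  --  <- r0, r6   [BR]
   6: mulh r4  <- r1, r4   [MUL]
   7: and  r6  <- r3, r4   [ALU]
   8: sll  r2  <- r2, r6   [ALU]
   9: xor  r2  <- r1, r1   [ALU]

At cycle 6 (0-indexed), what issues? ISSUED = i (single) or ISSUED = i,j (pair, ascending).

0. sub.ALU @i0  | RAW r0
1. sll.ALU @i1  | RAW r5
2. add.ALU sub.ALU @i2&i3  | 2-wide
3. st.MEM @i4  | no-port MEM/BR
4. bne.BR mulh.MUL @i5&i6  | 2-wide
5. and.ALU @i7  | RAW r6
6. sll.ALU @i8  | WAW r2
7. xor.ALU @i9  | tail

ISSUED = 8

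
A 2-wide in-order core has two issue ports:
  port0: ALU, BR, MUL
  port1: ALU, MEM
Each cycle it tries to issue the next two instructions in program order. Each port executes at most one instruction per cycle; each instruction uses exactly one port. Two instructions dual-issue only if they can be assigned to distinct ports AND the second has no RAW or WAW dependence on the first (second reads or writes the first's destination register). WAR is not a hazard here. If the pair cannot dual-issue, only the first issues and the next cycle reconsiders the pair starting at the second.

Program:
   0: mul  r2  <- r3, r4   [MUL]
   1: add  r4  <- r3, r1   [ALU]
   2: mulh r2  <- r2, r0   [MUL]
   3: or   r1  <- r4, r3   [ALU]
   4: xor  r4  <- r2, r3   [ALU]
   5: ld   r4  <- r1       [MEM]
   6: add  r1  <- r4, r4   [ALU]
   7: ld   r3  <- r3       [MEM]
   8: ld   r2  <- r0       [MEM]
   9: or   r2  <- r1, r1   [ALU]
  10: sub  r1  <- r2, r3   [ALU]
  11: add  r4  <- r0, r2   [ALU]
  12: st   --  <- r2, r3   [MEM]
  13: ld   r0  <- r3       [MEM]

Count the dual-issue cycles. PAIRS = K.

c0: i0&i1 mul/add  dual
c1: i2&i3 mulh/or  dual
c2: i4 xor  WAW r4
c3: i5 ld  RAW r4
c4: i6&i7 add/ld  dual
c5: i8 ld  WAW r2
c6: i9 or  RAW r2
c7: i10&i11 sub/add  dual
c8: i12 st  no-port MEM/MEM
c9: i13 ld  tail

PAIRS = 4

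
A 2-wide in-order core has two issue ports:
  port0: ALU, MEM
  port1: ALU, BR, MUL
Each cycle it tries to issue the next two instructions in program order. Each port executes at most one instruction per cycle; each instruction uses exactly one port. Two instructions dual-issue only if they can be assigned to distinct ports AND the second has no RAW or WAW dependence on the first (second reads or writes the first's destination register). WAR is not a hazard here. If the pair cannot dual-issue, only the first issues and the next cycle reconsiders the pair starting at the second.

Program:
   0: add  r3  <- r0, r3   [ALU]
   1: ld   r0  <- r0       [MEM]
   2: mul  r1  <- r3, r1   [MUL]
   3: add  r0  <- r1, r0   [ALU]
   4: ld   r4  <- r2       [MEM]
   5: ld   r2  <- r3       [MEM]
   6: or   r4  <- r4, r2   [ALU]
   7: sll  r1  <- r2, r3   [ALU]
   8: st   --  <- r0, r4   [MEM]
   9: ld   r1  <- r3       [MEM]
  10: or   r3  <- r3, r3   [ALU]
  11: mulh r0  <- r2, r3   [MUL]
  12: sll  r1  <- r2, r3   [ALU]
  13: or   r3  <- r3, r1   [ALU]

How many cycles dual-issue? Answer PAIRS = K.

PAIRS = 5

t=0 i0,i1:add.ALU/ld.MEM ; 2-wide
t=1 i2:mul.MUL ; RAW r1
t=2 i3,i4:add.ALU/ld.MEM ; 2-wide
t=3 i5:ld.MEM ; RAW r2
t=4 i6,i7:or.ALU/sll.ALU ; 2-wide
t=5 i8:st.MEM ; no-port MEM/MEM
t=6 i9,i10:ld.MEM/or.ALU ; 2-wide
t=7 i11,i12:mulh.MUL/sll.ALU ; 2-wide
t=8 i13:or.ALU ; tail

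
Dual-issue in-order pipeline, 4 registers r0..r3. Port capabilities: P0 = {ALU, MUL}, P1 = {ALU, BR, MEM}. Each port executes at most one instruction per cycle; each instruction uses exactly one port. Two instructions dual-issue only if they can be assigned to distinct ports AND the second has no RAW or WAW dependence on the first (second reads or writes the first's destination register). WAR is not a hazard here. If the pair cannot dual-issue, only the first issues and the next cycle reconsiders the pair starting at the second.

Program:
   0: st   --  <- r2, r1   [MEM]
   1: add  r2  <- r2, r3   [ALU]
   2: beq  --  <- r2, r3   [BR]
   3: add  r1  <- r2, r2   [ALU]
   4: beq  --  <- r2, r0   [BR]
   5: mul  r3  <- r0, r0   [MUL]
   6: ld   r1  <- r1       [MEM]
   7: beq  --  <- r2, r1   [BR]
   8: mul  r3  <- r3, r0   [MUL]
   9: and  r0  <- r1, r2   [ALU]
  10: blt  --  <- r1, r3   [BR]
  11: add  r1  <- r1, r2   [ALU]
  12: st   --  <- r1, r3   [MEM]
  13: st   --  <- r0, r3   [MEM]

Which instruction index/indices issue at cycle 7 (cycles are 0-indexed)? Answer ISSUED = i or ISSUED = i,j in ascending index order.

ISSUED = 12

[0] i0/i1  st;add  -- dual
[1] i2/i3  beq;add  -- dual
[2] i4/i5  beq;mul  -- dual
[3] i6  ld  -- no-port MEM/BR
[4] i7/i8  beq;mul  -- dual
[5] i9/i10  and;blt  -- dual
[6] i11  add  -- RAW r1
[7] i12  st  -- no-port MEM/MEM
[8] i13  st  -- tail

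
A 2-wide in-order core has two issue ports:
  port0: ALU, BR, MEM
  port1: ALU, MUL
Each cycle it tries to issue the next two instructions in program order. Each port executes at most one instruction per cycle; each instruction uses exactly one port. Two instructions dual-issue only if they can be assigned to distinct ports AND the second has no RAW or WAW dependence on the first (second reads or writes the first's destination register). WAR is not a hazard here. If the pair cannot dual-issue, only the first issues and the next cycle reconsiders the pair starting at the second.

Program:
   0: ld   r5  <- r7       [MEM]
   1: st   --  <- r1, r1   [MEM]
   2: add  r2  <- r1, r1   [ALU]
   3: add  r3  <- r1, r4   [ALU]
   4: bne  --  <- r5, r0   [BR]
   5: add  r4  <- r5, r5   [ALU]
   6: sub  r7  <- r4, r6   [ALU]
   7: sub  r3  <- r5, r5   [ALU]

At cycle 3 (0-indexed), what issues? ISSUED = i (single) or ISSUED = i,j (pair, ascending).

ISSUED = 5

t=0 i0:ld ; no-port MEM/MEM
t=1 i1&i2:st+add ; 2-wide
t=2 i3&i4:add+bne ; 2-wide
t=3 i5:add ; RAW r4
t=4 i6&i7:sub+sub ; 2-wide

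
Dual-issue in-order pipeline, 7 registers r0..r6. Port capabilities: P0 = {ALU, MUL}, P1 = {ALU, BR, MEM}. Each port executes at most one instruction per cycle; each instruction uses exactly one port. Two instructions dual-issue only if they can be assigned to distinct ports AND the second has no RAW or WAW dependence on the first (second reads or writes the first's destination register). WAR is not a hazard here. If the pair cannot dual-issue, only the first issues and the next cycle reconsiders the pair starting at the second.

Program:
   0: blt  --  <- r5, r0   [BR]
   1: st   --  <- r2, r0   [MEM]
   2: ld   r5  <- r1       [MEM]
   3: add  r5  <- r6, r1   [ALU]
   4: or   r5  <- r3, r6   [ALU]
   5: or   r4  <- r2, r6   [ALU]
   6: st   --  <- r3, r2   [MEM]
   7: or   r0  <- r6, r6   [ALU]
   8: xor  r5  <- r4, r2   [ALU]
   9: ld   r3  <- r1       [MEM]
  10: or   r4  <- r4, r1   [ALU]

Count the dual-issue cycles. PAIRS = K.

PAIRS = 3

[0] i0  blt.BR  -- no-port BR/MEM
[1] i1  st.MEM  -- no-port MEM/MEM
[2] i2  ld.MEM  -- WAW r5
[3] i3  add.ALU  -- WAW r5
[4] i4,i5  or.ALU+or.ALU  -- pair
[5] i6,i7  st.MEM+or.ALU  -- pair
[6] i8,i9  xor.ALU+ld.MEM  -- pair
[7] i10  or.ALU  -- tail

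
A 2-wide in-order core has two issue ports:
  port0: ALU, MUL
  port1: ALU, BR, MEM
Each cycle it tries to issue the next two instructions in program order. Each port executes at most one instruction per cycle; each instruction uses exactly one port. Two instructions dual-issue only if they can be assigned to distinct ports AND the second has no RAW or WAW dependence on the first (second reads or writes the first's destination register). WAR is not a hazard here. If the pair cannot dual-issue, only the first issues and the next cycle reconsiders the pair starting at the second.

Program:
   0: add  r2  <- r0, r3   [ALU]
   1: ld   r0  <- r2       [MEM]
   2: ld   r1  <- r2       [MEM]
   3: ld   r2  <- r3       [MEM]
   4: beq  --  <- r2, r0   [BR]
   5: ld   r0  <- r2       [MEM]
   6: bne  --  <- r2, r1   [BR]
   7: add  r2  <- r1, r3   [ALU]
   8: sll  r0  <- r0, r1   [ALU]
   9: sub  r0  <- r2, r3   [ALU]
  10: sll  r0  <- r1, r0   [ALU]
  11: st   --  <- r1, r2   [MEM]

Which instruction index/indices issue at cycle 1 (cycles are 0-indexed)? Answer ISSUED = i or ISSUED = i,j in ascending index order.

ISSUED = 1

#0 head=0: add.ALU i0 RAW r2
#1 head=1: ld.MEM i1 no-port MEM/MEM
#2 head=2: ld.MEM i2 no-port MEM/MEM
#3 head=3: ld.MEM i3 no-port MEM/BR
#4 head=4: beq.BR i4 no-port BR/MEM
#5 head=5: ld.MEM i5 no-port MEM/BR
#6 head=6: bne.BR/add.ALU i6/i7 pair
#7 head=8: sll.ALU i8 WAW r0
#8 head=9: sub.ALU i9 RAW+WAW r0
#9 head=10: sll.ALU/st.MEM i10/i11 pair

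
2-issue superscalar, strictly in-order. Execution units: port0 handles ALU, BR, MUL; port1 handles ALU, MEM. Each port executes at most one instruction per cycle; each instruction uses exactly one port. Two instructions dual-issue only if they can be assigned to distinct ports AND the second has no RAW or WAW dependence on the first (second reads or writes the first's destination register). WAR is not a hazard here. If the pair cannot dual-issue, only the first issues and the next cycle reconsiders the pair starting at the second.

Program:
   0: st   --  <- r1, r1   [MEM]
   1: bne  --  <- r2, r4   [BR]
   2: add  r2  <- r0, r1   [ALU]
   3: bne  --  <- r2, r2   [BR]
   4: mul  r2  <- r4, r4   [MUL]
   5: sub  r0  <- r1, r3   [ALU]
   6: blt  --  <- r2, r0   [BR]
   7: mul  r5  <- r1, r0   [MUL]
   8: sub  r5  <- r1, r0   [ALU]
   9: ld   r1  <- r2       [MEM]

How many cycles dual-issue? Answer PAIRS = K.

  cy0 -> i0,i1 (st.MEM+bne.BR) 2-wide
  cy1 -> i2 (add.ALU) RAW r2
  cy2 -> i3 (bne.BR) no-port BR/MUL
  cy3 -> i4,i5 (mul.MUL+sub.ALU) 2-wide
  cy4 -> i6 (blt.BR) no-port BR/MUL
  cy5 -> i7 (mul.MUL) WAW r5
  cy6 -> i8,i9 (sub.ALU+ld.MEM) 2-wide

PAIRS = 3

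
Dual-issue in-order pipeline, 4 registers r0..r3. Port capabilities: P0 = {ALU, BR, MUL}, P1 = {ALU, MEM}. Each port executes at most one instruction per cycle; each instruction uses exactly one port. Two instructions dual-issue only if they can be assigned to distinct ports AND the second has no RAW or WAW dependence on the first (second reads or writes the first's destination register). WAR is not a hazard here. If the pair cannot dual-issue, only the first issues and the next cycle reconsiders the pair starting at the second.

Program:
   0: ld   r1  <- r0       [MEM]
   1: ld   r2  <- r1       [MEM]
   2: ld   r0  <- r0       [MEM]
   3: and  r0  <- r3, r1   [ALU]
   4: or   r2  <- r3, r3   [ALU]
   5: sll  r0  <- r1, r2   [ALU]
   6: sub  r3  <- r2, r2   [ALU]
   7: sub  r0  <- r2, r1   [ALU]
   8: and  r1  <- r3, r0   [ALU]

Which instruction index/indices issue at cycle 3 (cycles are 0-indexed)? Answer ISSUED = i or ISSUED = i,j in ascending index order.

ISSUED = 3,4

#0 head=0: ld.MEM i0 no-port MEM/MEM
#1 head=1: ld.MEM i1 no-port MEM/MEM
#2 head=2: ld.MEM i2 WAW r0
#3 head=3: and.ALU;or.ALU i3&i4 dual
#4 head=5: sll.ALU;sub.ALU i5&i6 dual
#5 head=7: sub.ALU i7 RAW r0
#6 head=8: and.ALU i8 tail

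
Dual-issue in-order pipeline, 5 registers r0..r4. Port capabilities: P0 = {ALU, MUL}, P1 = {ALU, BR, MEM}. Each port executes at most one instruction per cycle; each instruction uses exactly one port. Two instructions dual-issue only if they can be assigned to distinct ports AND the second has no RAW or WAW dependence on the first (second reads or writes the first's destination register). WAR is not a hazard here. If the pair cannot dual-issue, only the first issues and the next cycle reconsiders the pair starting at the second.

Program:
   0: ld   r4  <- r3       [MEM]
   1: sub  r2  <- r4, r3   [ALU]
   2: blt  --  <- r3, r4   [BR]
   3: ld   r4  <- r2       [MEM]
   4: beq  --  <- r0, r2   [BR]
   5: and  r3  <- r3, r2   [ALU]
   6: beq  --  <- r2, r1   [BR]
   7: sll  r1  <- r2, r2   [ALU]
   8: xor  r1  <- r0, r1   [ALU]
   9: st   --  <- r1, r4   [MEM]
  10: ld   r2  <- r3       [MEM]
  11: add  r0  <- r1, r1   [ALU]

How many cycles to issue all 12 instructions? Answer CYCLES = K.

t=0 i0:ld ; RAW r4
t=1 i1,i2:sub;blt ; pair
t=2 i3:ld ; no-port MEM/BR
t=3 i4,i5:beq;and ; pair
t=4 i6,i7:beq;sll ; pair
t=5 i8:xor ; RAW r1
t=6 i9:st ; no-port MEM/MEM
t=7 i10,i11:ld;add ; pair

CYCLES = 8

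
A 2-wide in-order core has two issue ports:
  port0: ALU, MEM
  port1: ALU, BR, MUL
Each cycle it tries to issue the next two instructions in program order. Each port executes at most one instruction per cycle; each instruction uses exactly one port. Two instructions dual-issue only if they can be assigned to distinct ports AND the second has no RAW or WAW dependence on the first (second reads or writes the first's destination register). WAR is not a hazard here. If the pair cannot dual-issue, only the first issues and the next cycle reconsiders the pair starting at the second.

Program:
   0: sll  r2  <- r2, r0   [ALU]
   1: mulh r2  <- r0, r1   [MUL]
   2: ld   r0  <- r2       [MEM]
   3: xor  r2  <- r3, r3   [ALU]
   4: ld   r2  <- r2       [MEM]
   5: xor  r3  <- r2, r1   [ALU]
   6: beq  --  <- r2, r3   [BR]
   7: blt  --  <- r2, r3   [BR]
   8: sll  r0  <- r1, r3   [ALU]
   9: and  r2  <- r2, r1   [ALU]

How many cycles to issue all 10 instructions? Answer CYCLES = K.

CYCLES = 8

  cy0 -> i0 (sll) WAW r2
  cy1 -> i1 (mulh) RAW r2
  cy2 -> i2+i3 (ld;xor) pair
  cy3 -> i4 (ld) RAW r2
  cy4 -> i5 (xor) RAW r3
  cy5 -> i6 (beq) no-port BR/BR
  cy6 -> i7+i8 (blt;sll) pair
  cy7 -> i9 (and) tail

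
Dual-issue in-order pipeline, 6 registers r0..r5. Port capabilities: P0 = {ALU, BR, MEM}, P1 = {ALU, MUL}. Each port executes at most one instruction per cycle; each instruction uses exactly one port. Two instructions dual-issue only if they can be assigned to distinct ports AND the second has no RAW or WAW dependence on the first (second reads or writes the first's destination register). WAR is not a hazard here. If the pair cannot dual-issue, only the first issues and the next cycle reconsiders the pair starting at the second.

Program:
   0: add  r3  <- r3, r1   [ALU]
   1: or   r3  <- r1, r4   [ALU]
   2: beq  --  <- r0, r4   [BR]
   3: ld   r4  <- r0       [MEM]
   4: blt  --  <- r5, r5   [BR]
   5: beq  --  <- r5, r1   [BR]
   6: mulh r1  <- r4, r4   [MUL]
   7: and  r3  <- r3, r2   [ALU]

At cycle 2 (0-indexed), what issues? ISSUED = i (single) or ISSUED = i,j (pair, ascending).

ISSUED = 3

c0: i0 add  WAW r3
c1: i1+i2 or;beq  pair
c2: i3 ld  no-port MEM/BR
c3: i4 blt  no-port BR/BR
c4: i5+i6 beq;mulh  pair
c5: i7 and  tail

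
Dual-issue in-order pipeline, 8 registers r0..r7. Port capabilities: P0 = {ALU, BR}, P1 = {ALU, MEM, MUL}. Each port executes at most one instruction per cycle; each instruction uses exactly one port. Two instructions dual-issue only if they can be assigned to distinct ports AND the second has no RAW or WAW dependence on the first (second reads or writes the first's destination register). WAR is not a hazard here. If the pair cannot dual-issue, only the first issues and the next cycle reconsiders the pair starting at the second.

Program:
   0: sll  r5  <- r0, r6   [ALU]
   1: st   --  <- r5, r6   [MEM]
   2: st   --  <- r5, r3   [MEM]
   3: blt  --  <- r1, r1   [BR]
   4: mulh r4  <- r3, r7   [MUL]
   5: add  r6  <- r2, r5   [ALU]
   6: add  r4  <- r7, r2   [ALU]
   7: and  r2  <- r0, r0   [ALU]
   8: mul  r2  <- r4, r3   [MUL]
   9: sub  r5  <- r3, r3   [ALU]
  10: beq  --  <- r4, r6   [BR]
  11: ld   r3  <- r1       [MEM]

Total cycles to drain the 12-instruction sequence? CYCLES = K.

t=0 i0:sll.ALU ; RAW r5
t=1 i1:st.MEM ; no-port MEM/MEM
t=2 i2,i3:st.MEM blt.BR ; pair
t=3 i4,i5:mulh.MUL add.ALU ; pair
t=4 i6,i7:add.ALU and.ALU ; pair
t=5 i8,i9:mul.MUL sub.ALU ; pair
t=6 i10,i11:beq.BR ld.MEM ; pair

CYCLES = 7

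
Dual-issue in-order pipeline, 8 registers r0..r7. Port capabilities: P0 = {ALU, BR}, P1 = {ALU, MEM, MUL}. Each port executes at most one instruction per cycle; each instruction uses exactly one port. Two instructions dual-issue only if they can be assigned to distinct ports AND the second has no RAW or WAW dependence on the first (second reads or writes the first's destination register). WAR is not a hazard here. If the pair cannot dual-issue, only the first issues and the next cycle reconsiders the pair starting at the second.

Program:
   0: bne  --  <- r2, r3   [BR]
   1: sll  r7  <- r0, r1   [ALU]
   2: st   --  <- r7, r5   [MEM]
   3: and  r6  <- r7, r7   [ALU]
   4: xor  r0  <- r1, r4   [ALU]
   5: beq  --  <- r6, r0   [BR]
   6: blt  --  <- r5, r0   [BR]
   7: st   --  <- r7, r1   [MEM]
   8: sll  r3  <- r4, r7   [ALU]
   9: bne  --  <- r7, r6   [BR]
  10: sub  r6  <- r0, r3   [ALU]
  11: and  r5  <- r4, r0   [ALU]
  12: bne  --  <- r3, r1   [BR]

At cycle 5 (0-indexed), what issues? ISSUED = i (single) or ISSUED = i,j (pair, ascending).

[0] i0&i1  bne/sll  -- dual
[1] i2&i3  st/and  -- dual
[2] i4  xor  -- RAW r0
[3] i5  beq  -- no-port BR/BR
[4] i6&i7  blt/st  -- dual
[5] i8&i9  sll/bne  -- dual
[6] i10&i11  sub/and  -- dual
[7] i12  bne  -- tail

ISSUED = 8,9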